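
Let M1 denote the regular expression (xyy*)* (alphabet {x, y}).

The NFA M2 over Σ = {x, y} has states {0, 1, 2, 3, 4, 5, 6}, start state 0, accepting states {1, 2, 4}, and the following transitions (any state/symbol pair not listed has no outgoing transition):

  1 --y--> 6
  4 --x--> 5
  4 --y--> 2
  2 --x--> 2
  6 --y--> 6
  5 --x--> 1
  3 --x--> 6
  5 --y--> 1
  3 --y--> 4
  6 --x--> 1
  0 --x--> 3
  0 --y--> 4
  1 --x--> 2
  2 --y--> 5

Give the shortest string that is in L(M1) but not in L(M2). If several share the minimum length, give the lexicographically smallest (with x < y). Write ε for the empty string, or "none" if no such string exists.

ε

The empty string ε is accepted by M1 but not by M2.
Since ε is the unique shortest string, it is the required witness.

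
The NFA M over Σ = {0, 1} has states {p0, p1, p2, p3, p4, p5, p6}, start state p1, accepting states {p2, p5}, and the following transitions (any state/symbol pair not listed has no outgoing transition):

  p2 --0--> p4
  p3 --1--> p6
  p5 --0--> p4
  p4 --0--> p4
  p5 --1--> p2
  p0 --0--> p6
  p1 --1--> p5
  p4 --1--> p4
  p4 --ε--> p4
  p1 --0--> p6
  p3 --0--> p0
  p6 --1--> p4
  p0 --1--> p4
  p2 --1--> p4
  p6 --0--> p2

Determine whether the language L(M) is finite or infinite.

finite

The useful states (reachable from p1 and able to reach an accepting state) are {p1, p2, p5, p6}.
Restricted to these states the transition graph has no cycle, so every accepting path has bounded length and L is finite.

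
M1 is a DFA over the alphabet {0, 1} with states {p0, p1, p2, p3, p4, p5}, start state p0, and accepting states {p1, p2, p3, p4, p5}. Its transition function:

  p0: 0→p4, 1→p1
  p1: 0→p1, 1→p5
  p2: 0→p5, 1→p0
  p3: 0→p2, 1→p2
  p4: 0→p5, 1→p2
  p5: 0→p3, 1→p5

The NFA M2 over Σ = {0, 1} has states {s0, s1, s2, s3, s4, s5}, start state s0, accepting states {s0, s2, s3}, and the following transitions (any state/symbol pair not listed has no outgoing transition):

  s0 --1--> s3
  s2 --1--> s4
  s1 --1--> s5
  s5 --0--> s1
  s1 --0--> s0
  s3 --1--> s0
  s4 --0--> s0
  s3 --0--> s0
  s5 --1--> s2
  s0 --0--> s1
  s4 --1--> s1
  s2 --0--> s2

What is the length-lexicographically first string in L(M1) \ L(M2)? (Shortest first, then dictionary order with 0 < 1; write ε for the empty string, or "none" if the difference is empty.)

The string 0 is accepted by M1 but not by M2.
No shorter string lies in the difference, and 0 is the lexicographically first length-1 string in L(M1) \ L(M2).

0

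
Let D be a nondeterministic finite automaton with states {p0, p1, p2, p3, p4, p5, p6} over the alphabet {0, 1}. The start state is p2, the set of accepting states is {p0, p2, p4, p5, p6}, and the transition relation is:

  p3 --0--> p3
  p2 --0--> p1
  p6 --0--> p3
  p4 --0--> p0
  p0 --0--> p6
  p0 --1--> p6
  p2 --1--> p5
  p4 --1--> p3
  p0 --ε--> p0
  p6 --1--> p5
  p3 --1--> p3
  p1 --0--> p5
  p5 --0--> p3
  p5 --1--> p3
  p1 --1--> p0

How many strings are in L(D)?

8

The useful subgraph on states {p0, p1, p2, p5, p6} is acyclic, so L(D) is finite; the longest accepting path visits 5 useful states, giving maximum string length 4.
Counting accepting paths from p2 by length: 1 of length 0, 1 of length 1, 2 of length 2, 2 of length 3, 2 of length 4. Total 8.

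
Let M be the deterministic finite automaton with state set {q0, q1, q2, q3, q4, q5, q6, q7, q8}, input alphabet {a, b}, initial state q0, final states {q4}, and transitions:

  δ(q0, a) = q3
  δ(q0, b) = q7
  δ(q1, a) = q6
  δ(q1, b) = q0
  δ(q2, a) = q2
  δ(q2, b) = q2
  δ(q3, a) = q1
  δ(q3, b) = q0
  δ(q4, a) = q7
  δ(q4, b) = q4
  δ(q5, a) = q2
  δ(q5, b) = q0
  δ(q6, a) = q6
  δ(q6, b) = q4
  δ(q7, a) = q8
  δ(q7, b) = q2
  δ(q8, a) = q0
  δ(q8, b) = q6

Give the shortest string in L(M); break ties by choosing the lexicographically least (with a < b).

A breadth-first search from q0 reaches an accepting state first via the path q0 → q3 → q1 → q6 → q4 on input aaab.
No string of length < 4 is accepted (BFS exhausts all shorter strings without reaching an accepting state), and aaab is the lexicographically least accepting string of length 4.

aaab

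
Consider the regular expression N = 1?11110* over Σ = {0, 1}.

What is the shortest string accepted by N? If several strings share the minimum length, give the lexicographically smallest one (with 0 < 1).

1111

By inspection of the expression, no string of length less than 4 matches, and 1111 is the lexicographically first match of length 4.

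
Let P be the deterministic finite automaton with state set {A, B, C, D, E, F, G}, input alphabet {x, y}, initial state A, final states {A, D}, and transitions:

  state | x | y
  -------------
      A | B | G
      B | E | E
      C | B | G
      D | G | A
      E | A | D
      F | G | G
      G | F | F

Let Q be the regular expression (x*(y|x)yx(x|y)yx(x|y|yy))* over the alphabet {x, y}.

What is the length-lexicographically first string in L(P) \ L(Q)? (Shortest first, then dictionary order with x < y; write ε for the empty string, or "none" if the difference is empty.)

xxx

The string xxx is accepted by P but not by Q.
No shorter string lies in the difference, and xxx is the lexicographically first length-3 string in L(P) \ L(Q).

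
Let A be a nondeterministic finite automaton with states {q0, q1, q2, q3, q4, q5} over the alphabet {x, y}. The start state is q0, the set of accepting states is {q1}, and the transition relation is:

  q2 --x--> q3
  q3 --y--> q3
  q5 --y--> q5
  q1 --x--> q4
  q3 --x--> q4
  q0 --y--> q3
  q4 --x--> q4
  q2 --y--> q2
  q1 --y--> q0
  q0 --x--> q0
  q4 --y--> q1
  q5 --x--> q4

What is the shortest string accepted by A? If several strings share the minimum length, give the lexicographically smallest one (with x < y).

yxy

A breadth-first search from q0 reaches an accepting state first via the path q0 → q3 → q4 → q1 on input yxy.
No string of length < 3 is accepted (BFS exhausts all shorter strings without reaching an accepting state), and yxy is the lexicographically least accepting string of length 3.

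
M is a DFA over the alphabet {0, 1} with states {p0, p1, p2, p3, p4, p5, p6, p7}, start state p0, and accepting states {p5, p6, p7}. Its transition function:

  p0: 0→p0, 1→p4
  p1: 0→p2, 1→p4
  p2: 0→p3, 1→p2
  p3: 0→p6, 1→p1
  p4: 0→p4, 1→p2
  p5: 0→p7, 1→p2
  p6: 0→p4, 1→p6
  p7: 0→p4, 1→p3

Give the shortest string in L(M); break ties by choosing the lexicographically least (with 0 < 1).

A breadth-first search from p0 reaches an accepting state first via the path p0 → p4 → p2 → p3 → p6 on input 1100.
No string of length < 4 is accepted (BFS exhausts all shorter strings without reaching an accepting state), and 1100 is the lexicographically least accepting string of length 4.

1100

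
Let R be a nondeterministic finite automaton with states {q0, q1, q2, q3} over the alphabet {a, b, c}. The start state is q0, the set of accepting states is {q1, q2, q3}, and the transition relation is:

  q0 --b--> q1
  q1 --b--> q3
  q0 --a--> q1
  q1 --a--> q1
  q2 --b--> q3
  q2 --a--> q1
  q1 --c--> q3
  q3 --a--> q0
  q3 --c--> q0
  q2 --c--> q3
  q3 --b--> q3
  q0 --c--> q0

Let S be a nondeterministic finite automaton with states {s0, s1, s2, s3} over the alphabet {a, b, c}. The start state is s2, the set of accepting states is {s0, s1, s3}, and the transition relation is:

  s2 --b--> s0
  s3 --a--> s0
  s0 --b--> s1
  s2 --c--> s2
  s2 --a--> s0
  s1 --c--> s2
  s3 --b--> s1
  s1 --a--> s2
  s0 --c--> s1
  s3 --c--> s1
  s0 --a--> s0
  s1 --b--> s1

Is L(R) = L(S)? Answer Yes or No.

Exploring the product automaton R × S from the start pair (q0, s2), following both machines on each input symbol, reaches 3 state pairs: (q0, s2), (q1, s0), (q3, s1).
R accepts in {q1, q2, q3} and S accepts in {s0, s1, s3}. In every reachable pair the two components are either both accepting — (q1, s0), (q3, s1) — or both non-accepting, so no string is accepted by exactly one of the machines: L(R) \ L(S) and L(S) \ L(R) are both empty.
Hence every string is accepted by R iff it is accepted by S, and the two languages coincide.

Yes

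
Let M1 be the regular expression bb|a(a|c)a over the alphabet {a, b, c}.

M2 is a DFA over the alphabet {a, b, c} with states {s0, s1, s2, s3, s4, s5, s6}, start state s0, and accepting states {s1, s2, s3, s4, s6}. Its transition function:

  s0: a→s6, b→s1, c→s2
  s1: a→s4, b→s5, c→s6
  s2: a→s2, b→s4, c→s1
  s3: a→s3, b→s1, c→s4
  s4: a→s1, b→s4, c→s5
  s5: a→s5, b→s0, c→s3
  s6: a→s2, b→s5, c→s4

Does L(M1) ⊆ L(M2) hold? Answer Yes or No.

The string bb is in L(M1) but not in L(M2).
So L(M1) ⊄ L(M2).

No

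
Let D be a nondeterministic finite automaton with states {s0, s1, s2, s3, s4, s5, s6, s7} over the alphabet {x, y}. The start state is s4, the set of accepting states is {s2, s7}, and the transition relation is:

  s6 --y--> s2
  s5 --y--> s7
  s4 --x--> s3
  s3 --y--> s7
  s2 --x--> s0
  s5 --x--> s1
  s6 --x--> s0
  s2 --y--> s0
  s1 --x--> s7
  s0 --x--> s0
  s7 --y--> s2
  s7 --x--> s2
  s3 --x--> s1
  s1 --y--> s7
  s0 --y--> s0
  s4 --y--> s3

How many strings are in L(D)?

The useful subgraph on states {s1, s2, s3, s4, s7} is acyclic, so L(D) is finite; the longest accepting path visits 5 useful states, giving maximum string length 4.
Counting accepting paths from s4 by length: 2 of length 2, 8 of length 3, 8 of length 4. Total 18.

18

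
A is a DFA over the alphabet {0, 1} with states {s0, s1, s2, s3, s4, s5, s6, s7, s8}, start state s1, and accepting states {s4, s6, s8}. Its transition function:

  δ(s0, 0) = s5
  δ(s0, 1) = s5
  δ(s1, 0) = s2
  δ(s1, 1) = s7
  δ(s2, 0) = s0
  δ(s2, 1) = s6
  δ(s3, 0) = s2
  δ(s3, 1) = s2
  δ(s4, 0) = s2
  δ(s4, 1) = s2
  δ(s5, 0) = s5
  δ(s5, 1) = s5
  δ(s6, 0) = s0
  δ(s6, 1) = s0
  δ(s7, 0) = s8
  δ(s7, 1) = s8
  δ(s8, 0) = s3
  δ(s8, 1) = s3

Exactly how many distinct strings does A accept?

11

The useful subgraph on states {s1, s2, s3, s6, s7, s8} is acyclic, so L(A) is finite; the longest accepting path visits 6 useful states, giving maximum string length 5.
Counting accepting paths from s1 by length: 3 of length 2, 8 of length 5. Total 11.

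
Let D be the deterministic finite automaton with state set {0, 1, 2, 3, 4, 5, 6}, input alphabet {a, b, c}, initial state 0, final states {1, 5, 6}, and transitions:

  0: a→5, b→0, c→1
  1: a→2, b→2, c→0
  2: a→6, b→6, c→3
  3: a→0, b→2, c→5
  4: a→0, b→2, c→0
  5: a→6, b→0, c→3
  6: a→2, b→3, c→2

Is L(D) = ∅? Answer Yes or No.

The string a is accepted: the run 0 → 5 ends in the accepting state 5.
Since at least one string is accepted, L(D) is not empty.

No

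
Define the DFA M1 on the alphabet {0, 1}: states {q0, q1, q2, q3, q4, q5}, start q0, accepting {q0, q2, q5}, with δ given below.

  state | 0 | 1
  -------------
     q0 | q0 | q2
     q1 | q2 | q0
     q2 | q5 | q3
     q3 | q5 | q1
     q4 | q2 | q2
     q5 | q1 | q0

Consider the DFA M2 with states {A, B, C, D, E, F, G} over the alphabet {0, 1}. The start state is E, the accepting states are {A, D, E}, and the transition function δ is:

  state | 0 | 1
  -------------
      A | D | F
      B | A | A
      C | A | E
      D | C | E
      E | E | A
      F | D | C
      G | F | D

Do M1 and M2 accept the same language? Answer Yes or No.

Exploring the product automaton M1 × M2 from the start pair (q0, E), following both machines on each input symbol, reaches 5 state pairs: (q0, E), (q2, A), (q5, D), (q3, F), (q1, C).
M1 accepts in {q0, q2, q5} and M2 accepts in {A, D, E}. In every reachable pair the two components are either both accepting — (q0, E), (q2, A), (q5, D) — or both non-accepting, so no string is accepted by exactly one of the machines: L(M1) \ L(M2) and L(M2) \ L(M1) are both empty.
Hence every string is accepted by M1 iff it is accepted by M2, and the two languages coincide.

Yes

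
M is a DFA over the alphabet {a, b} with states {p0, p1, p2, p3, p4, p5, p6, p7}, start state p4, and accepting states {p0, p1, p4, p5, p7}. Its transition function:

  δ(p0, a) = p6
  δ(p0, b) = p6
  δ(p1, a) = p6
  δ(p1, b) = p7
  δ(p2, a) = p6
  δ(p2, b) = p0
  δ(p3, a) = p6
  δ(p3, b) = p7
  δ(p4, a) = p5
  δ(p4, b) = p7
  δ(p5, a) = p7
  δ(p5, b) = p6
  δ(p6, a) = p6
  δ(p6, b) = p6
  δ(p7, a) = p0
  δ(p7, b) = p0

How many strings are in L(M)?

The useful subgraph on states {p0, p4, p5, p7} is acyclic, so L(M) is finite; the longest accepting path visits 4 useful states, giving maximum string length 3.
Counting accepting paths from p4 by length: 1 of length 0, 2 of length 1, 3 of length 2, 2 of length 3. Total 8.

8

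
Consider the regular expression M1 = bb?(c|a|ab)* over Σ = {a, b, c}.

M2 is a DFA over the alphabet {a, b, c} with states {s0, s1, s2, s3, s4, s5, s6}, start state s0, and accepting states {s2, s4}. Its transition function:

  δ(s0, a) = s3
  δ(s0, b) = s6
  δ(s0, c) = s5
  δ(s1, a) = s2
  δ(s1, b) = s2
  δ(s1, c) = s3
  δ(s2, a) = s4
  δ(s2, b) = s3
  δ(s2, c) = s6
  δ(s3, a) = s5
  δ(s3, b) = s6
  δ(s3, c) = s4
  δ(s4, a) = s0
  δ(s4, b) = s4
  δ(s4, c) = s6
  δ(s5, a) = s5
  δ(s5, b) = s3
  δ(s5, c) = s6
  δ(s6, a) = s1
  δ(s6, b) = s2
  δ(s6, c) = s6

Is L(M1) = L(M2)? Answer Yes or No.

The string b is accepted by M1 but rejected by M2.
So L(M1) ≠ L(M2).

No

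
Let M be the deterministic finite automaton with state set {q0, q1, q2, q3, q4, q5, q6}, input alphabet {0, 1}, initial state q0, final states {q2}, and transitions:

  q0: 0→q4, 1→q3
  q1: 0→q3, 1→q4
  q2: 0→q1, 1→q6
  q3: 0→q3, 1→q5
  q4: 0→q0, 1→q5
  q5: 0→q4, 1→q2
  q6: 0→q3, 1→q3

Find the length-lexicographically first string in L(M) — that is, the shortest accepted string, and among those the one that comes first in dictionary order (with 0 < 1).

011

A breadth-first search from q0 reaches an accepting state first via the path q0 → q4 → q5 → q2 on input 011.
No string of length < 3 is accepted (BFS exhausts all shorter strings without reaching an accepting state), and 011 is the lexicographically least accepting string of length 3.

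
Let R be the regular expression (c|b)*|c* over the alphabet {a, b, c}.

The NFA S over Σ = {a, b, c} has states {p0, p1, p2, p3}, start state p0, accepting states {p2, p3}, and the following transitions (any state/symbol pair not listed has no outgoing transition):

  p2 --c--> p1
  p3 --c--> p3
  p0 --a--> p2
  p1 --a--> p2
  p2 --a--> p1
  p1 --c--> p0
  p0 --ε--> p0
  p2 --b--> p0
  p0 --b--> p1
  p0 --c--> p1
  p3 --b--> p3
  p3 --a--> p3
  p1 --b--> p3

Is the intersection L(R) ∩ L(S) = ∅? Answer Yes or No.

The string bb is accepted by both R and S.
Hence L(R) ∩ L(S) ≠ ∅.

No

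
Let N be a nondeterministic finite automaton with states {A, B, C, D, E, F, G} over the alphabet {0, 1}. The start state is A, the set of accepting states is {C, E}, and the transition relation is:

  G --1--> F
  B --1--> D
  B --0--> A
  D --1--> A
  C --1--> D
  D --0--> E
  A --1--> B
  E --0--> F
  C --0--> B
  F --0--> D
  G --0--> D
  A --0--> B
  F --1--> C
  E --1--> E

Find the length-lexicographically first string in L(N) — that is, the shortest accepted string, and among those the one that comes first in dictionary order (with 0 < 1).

A breadth-first search from A reaches an accepting state first via the path A → B → D → E on input 010.
No string of length < 3 is accepted (BFS exhausts all shorter strings without reaching an accepting state), and 010 is the lexicographically least accepting string of length 3.

010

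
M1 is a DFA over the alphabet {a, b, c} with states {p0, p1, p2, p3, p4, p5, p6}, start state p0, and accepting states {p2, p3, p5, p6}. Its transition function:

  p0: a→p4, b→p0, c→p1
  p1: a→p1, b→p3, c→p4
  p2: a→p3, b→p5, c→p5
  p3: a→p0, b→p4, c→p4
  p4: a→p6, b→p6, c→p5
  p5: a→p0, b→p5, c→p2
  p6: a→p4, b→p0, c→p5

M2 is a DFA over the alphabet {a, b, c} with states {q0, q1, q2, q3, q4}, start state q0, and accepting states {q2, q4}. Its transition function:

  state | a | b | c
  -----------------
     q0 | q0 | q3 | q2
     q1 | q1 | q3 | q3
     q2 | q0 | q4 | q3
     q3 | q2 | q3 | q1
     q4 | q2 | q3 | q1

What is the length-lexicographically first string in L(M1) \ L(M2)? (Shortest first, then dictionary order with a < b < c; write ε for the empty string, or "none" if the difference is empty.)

The string aa is accepted by M1 but not by M2.
No shorter string lies in the difference, and aa is the lexicographically first length-2 string in L(M1) \ L(M2).

aa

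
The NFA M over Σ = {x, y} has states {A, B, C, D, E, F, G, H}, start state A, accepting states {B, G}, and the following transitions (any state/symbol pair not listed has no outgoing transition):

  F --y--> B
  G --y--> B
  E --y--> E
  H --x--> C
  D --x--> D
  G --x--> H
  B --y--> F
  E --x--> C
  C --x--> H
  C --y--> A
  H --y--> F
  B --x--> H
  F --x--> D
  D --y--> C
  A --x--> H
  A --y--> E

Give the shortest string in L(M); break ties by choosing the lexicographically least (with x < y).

xyy

A breadth-first search from A reaches an accepting state first via the path A → H → F → B on input xyy.
No string of length < 3 is accepted (BFS exhausts all shorter strings without reaching an accepting state), and xyy is the lexicographically least accepting string of length 3.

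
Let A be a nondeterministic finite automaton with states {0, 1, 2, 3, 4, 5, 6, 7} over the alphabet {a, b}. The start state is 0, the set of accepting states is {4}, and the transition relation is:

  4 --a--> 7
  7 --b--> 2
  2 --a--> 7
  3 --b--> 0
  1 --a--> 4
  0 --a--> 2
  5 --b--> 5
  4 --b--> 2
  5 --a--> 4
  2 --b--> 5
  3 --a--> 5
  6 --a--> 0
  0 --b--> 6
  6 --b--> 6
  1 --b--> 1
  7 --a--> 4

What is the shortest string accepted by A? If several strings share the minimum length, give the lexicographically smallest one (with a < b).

A breadth-first search from 0 reaches an accepting state first via the path 0 → 2 → 7 → 4 on input aaa.
No string of length < 3 is accepted (BFS exhausts all shorter strings without reaching an accepting state), and aaa is the lexicographically least accepting string of length 3.

aaa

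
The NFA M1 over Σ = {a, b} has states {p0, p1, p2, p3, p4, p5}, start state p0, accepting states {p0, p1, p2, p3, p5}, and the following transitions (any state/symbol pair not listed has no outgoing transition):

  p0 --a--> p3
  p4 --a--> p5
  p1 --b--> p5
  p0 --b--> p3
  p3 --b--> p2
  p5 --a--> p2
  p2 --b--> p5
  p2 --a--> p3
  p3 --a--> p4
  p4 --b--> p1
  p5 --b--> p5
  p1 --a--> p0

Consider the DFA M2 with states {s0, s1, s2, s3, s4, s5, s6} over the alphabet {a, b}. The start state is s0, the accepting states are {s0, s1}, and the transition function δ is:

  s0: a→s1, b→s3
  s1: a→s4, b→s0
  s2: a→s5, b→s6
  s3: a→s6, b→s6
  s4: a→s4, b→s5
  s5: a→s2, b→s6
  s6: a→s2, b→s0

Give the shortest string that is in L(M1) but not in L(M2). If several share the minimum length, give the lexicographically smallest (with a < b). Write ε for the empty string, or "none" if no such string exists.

The string b is accepted by M1 but not by M2.
No shorter string lies in the difference, and b is the lexicographically first length-1 string in L(M1) \ L(M2).

b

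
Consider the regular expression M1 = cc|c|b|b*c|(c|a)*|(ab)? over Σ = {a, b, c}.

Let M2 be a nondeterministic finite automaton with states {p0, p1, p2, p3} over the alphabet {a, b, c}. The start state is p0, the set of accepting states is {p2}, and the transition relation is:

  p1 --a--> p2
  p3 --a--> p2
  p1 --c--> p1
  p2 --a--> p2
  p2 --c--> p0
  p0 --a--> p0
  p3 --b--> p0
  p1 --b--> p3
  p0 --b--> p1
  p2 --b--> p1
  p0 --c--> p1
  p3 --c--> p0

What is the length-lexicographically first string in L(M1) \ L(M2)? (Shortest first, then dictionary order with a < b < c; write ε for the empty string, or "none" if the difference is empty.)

ε

The empty string ε is accepted by M1 but not by M2.
Since ε is the unique shortest string, it is the required witness.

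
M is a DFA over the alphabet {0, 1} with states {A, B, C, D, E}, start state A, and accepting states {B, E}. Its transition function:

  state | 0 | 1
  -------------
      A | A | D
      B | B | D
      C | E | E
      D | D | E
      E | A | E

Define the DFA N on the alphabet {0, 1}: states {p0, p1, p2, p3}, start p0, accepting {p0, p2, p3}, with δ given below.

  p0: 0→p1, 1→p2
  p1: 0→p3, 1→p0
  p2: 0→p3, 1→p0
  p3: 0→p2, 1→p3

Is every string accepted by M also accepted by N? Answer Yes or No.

Exploring the product automaton M × N from the start pair (A, p0), following both machines on each input symbol, reaches 11 state pairs: (A, p0), (A, p1), (D, p2), (A, p3), (D, p0), (D, p3), (E, p0), (A, p2), (D, p1), (E, p2), (E, p3).
M accepts in {B, E} and N accepts in {p0, p2, p3}. The reachable pairs whose M-component is accepting are (E, p0), (E, p2), (E, p3); in each of them the N-component is accepting too, so the product for L(M) \ L(N) (M-component accepting, N-component rejecting) has no reachable accepting pair and the difference is empty.
Hence every string in L(M) is also in L(N).

Yes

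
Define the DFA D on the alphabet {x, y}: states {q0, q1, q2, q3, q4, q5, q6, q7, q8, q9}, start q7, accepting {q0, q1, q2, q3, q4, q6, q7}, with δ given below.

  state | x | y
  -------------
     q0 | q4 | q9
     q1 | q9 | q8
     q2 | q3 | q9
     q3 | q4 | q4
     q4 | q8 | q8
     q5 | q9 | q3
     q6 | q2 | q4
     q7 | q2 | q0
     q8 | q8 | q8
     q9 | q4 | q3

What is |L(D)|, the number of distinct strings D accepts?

The useful subgraph on states {q0, q2, q3, q4, q7, q9} is acyclic, so L(D) is finite; the longest accepting path visits 5 useful states, giving maximum string length 4.
Counting accepting paths from q7 by length: 1 of length 0, 2 of length 1, 2 of length 2, 6 of length 3, 4 of length 4. Total 15.

15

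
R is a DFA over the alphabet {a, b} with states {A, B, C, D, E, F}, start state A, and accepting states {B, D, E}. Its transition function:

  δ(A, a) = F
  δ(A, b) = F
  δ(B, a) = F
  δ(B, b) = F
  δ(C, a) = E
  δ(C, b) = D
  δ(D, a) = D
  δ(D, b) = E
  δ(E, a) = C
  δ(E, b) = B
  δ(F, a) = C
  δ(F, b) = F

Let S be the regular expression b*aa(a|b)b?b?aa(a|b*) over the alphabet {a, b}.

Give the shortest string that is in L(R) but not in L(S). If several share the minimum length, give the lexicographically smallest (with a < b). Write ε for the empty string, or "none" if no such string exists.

aaa

The string aaa is accepted by R but not by S.
No shorter string lies in the difference, and aaa is the lexicographically first length-3 string in L(R) \ L(S).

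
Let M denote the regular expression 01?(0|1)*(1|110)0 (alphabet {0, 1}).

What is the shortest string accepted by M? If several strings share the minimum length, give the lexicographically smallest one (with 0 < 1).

By inspection of the expression, no string of length less than 3 matches, and 010 is the lexicographically first match of length 3.

010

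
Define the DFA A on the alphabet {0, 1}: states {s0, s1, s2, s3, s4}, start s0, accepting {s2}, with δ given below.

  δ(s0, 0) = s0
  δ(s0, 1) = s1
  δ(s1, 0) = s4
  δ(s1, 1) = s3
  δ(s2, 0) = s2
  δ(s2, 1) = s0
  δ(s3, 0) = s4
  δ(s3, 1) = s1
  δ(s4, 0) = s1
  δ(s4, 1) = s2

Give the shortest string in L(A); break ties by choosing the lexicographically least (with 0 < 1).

101

A breadth-first search from s0 reaches an accepting state first via the path s0 → s1 → s4 → s2 on input 101.
No string of length < 3 is accepted (BFS exhausts all shorter strings without reaching an accepting state), and 101 is the lexicographically least accepting string of length 3.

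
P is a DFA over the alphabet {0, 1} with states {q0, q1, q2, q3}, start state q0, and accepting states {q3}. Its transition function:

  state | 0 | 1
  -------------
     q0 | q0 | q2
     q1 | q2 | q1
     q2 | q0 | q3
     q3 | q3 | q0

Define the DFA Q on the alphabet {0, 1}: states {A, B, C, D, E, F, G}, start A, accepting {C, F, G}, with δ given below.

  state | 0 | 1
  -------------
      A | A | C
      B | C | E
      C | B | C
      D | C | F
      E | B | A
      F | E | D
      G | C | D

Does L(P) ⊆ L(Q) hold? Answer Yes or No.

The string 110 is in L(P) but not in L(Q).
So L(P) ⊄ L(Q).

No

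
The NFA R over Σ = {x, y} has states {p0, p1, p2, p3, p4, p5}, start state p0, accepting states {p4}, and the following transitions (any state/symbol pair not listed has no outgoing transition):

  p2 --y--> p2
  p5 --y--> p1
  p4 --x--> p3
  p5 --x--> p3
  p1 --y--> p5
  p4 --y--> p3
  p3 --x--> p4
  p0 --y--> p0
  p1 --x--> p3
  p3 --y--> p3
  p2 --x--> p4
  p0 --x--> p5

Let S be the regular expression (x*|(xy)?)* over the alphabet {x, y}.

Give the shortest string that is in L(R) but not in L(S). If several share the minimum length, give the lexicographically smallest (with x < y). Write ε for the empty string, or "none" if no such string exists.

The string yxxx is accepted by R but not by S.
No shorter string lies in the difference, and yxxx is the lexicographically first length-4 string in L(R) \ L(S).

yxxx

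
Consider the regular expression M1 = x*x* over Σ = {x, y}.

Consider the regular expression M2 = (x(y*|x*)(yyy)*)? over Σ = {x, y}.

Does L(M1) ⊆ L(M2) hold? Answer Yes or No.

Yes

Converting the expression M1 to a DFA (subset construction, then merging equivalent states) gives the minimal DFA with states {r0, r1}, start state r0, accepting states {r0} and transitions r0: x→r0, y→r1; r1: x→r1, y→r1.
Converting the expression M2 to a DFA (subset construction, then merging equivalent states) gives the minimal DFA with states {t0, t1, t2, t3, t4, t5, t6, t7}, start state t0, accepting states {t0, t1, t3, t4, t7} and transitions t0: x→t1, y→t2; t1: x→t3, y→t4; t2: x→t2, y→t2; t3: x→t3, y→t5; t4: x→t2, y→t4; t5: x→t2, y→t6; t6: x→t2, y→t7; t7: x→t2, y→t5.
Exploring the product automaton M1 × M2 from the start pair (r0, t0), following both machines on each input symbol, reaches 8 state pairs: (r0, t0), (r0, t1), (r1, t2), (r0, t3), (r1, t4), (r1, t5), (r1, t6), (r1, t7).
M1 accepts in {r0} and M2 accepts in {t0, t1, t3, t4, t7}. The reachable pairs whose M1-component is accepting are (r0, t0), (r0, t1), (r0, t3); in each of them the M2-component is accepting too, so the product for L(M1) \ L(M2) (M1-component accepting, M2-component rejecting) has no reachable accepting pair and the difference is empty.
Hence every string in L(M1) is also in L(M2).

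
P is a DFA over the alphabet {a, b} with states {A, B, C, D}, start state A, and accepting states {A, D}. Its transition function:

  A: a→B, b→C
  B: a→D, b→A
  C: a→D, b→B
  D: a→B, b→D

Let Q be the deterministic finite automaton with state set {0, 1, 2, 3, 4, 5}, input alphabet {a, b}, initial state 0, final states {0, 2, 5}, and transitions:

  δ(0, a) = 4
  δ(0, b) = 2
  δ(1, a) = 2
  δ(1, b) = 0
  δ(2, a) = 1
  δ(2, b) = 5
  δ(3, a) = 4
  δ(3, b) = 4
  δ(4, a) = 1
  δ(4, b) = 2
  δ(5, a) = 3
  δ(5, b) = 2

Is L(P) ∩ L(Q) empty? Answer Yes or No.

The empty string ε is accepted by both P and Q.
Hence L(P) ∩ L(Q) ≠ ∅.

No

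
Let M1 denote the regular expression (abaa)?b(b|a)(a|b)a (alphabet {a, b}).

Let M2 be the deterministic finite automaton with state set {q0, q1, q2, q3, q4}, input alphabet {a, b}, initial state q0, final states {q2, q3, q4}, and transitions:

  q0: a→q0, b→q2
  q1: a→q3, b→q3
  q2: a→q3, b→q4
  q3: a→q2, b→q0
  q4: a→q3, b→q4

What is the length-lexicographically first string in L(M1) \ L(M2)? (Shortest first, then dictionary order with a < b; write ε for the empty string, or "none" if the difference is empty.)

The string baba is accepted by M1 but not by M2.
No shorter string lies in the difference, and baba is the lexicographically first length-4 string in L(M1) \ L(M2).

baba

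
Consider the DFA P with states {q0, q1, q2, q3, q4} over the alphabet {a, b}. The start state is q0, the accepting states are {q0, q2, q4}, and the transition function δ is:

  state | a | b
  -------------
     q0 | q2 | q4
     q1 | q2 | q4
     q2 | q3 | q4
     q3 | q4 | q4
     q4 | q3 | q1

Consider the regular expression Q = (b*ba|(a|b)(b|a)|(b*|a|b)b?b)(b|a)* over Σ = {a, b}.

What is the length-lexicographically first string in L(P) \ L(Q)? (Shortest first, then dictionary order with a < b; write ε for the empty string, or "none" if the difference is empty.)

The empty string ε is accepted by P but not by Q.
Since ε is the unique shortest string, it is the required witness.

ε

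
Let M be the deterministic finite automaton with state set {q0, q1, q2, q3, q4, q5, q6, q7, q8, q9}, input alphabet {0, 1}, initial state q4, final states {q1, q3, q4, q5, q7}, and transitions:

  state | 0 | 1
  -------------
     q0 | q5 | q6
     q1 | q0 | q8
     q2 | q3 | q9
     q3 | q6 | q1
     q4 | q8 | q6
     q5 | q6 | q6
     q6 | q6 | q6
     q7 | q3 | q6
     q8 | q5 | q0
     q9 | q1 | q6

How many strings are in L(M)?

The useful subgraph on states {q0, q4, q5, q8} is acyclic, so L(M) is finite; the longest accepting path visits 4 useful states, giving maximum string length 3.
Counting accepting paths from q4 by length: 1 of length 0, 1 of length 2, 1 of length 3. Total 3.

3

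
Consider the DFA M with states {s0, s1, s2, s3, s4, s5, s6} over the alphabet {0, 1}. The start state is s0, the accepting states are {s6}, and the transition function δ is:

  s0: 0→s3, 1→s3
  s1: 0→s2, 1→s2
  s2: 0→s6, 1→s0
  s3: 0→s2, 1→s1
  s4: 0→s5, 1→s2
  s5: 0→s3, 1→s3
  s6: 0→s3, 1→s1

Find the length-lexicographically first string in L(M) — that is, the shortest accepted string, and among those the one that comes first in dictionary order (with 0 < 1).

000

A breadth-first search from s0 reaches an accepting state first via the path s0 → s3 → s2 → s6 on input 000.
No string of length < 3 is accepted (BFS exhausts all shorter strings without reaching an accepting state), and 000 is the lexicographically least accepting string of length 3.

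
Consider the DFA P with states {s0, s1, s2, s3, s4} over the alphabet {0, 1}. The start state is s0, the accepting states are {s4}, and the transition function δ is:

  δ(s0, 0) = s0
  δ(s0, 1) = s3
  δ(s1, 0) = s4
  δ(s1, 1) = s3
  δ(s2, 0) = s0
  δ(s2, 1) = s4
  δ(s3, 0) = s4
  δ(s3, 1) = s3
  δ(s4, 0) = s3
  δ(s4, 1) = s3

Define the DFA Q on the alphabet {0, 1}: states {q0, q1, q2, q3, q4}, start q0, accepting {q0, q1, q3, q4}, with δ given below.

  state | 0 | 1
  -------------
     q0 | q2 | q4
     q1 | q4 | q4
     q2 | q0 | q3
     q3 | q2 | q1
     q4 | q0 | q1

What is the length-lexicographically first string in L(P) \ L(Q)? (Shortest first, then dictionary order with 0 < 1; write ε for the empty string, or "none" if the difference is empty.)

010

The string 010 is accepted by P but not by Q.
No shorter string lies in the difference, and 010 is the lexicographically first length-3 string in L(P) \ L(Q).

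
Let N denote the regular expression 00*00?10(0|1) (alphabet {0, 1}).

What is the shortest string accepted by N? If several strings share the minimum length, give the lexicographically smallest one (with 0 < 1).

By inspection of the expression, no string of length less than 5 matches, and 00100 is the lexicographically first match of length 5.

00100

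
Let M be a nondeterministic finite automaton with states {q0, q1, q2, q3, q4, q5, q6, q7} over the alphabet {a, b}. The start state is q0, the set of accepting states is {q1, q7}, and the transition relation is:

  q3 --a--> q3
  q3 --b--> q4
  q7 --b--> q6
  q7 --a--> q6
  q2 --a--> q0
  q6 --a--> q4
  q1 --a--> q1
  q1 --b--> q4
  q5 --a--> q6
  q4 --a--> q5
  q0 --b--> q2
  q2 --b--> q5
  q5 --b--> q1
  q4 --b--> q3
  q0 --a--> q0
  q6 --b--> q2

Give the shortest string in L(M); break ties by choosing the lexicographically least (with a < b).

bbb

A breadth-first search from q0 reaches an accepting state first via the path q0 → q2 → q5 → q1 on input bbb.
No string of length < 3 is accepted (BFS exhausts all shorter strings without reaching an accepting state), and bbb is the lexicographically least accepting string of length 3.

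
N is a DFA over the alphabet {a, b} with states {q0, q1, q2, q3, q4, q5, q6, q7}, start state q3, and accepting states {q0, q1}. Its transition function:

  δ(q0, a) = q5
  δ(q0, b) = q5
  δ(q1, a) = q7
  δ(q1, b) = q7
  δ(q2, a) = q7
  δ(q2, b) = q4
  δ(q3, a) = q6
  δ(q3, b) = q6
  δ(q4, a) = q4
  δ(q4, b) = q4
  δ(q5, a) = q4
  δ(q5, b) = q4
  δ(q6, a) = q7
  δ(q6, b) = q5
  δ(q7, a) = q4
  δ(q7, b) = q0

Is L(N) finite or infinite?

finite

The useful states (reachable from q3 and able to reach an accepting state) are {q0, q3, q6, q7}.
Restricted to these states the transition graph has no cycle, so every accepting path has bounded length and L is finite.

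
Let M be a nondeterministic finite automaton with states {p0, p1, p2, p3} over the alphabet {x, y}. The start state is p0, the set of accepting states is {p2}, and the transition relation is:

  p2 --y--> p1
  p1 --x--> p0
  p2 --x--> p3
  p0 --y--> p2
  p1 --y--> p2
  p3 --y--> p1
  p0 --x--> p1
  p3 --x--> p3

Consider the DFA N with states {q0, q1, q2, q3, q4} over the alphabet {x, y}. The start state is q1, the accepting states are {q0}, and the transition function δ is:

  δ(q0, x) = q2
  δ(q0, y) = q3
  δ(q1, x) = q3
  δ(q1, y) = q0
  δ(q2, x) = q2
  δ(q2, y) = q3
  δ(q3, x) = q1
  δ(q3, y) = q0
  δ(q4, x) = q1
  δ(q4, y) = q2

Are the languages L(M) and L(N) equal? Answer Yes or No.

Yes

Exploring the product automaton M × N from the start pair (p0, q1), following both machines on each input symbol, reaches 4 state pairs: (p0, q1), (p1, q3), (p2, q0), (p3, q2).
M accepts in {p2} and N accepts in {q0}. In every reachable pair the two components are either both accepting — (p2, q0) — or both non-accepting, so no string is accepted by exactly one of the machines: L(M) \ L(N) and L(N) \ L(M) are both empty.
Hence every string is accepted by M iff it is accepted by N, and the two languages coincide.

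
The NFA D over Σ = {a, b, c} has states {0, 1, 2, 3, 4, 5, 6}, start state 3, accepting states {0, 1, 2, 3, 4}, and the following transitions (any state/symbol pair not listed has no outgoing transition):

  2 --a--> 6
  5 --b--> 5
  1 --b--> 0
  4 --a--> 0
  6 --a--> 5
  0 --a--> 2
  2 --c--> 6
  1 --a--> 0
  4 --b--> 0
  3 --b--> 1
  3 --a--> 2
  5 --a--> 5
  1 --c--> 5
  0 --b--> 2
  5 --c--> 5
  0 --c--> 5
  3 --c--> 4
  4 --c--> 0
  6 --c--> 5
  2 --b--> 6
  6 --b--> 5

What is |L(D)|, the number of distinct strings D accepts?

19

The useful subgraph on states {0, 1, 2, 3, 4} is acyclic, so L(D) is finite; the longest accepting path visits 4 useful states, giving maximum string length 3.
Counting accepting paths from 3 by length: 1 of length 0, 3 of length 1, 5 of length 2, 10 of length 3. Total 19.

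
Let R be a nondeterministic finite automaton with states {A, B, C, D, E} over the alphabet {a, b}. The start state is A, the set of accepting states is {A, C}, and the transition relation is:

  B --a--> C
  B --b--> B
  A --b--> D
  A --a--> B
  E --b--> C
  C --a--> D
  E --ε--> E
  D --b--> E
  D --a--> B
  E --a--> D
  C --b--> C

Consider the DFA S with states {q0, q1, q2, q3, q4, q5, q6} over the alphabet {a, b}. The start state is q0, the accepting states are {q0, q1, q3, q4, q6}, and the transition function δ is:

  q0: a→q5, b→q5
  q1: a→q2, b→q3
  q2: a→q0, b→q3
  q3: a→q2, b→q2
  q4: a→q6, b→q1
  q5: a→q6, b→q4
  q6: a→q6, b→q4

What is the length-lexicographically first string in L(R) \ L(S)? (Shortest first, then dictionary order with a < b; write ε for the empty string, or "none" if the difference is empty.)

abba

The string abba is accepted by R but not by S.
No shorter string lies in the difference, and abba is the lexicographically first length-4 string in L(R) \ L(S).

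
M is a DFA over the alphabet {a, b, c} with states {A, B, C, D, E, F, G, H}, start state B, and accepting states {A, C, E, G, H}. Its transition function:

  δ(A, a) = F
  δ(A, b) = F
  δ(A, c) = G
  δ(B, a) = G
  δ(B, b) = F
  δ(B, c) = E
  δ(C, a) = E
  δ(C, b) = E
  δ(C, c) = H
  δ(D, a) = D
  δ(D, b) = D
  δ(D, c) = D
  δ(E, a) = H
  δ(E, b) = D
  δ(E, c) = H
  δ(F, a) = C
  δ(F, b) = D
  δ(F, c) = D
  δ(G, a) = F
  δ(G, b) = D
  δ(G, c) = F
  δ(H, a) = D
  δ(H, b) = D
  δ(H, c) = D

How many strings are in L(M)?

The useful subgraph on states {B, C, E, F, G, H} is acyclic, so L(M) is finite; the longest accepting path visits 6 useful states, giving maximum string length 5.
Counting accepting paths from B by length: 2 of length 1, 3 of length 2, 5 of length 3, 10 of length 4, 8 of length 5. Total 28.

28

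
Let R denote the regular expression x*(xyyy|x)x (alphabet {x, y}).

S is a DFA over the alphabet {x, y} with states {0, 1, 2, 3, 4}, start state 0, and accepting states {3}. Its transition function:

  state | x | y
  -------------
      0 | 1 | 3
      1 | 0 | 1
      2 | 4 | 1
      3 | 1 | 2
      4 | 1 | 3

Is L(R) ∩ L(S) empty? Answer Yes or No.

Converting the expression R to a DFA (subset construction, then merging equivalent states) gives the minimal DFA with states {r0, r1, r2, r3, r4, r5, r6, r7}, start state r0, accepting states {r3, r7} and transitions r0: x→r1, y→r2; r1: x→r3, y→r4; r2: x→r2, y→r2; r3: x→r3, y→r4; r4: x→r2, y→r5; r5: x→r2, y→r6; r6: x→r7, y→r2; r7: x→r2, y→r2.
Exploring the product automaton R × S from the start pair (r0, 0), following both machines on each input symbol, reaches 15 state pairs: (r0, 0), (r1, 1), (r2, 3), (r3, 0), (r4, 1), (r2, 1), (r2, 2), (r3, 1), (r4, 3), (r2, 0), (r5, 1), (r2, 4), (r5, 2), (r6, 1), (r7, 0).
R accepts in {r3, r7} and S accepts in {3}; no reachable pair has both components accepting, so no string drives both machines to acceptance simultaneously and L(R) ∩ L(S) = ∅.
So no string is accepted by both, and the intersection is empty.

Yes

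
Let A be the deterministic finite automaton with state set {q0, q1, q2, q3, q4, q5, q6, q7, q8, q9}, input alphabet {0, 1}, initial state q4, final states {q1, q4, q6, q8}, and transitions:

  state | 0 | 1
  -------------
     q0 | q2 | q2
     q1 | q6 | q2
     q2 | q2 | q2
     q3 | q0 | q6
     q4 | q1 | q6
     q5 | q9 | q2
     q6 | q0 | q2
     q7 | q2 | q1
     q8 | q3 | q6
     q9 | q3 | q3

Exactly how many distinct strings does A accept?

The useful subgraph on states {q1, q4, q6} is acyclic, so L(A) is finite; the longest accepting path visits 3 useful states, giving maximum string length 2.
Counting accepting paths from q4 by length: 1 of length 0, 2 of length 1, 1 of length 2. Total 4.

4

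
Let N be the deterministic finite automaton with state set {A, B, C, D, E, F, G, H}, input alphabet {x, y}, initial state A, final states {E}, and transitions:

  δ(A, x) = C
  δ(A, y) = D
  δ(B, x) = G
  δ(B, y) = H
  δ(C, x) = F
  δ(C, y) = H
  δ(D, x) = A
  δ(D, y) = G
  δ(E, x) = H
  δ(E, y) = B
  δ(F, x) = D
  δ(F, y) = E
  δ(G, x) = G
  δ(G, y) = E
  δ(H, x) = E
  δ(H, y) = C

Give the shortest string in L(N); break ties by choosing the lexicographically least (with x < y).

A breadth-first search from A reaches an accepting state first via the path A → C → F → E on input xxy.
No string of length < 3 is accepted (BFS exhausts all shorter strings without reaching an accepting state), and xxy is the lexicographically least accepting string of length 3.

xxy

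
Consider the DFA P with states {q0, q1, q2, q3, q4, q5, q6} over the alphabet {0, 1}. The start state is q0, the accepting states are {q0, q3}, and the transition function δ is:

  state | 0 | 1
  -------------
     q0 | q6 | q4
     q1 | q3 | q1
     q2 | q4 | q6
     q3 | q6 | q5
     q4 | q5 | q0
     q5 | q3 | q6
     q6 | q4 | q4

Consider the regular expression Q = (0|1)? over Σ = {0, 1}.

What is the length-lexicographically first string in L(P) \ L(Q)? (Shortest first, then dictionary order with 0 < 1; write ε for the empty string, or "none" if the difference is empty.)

The string 11 is accepted by P but not by Q.
No shorter string lies in the difference, and 11 is the lexicographically first length-2 string in L(P) \ L(Q).

11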